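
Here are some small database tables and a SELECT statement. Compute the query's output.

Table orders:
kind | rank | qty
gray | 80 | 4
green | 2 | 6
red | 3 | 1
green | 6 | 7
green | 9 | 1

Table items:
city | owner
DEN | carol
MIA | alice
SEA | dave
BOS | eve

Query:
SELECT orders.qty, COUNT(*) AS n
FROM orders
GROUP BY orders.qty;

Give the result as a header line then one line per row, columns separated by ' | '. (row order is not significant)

After GROUP BY (4 rows):
orders.qty | n
4 | 1
6 | 1
1 | 2
7 | 1

== RESULT ==
orders.qty | n
4 | 1
6 | 1
1 | 2
7 | 1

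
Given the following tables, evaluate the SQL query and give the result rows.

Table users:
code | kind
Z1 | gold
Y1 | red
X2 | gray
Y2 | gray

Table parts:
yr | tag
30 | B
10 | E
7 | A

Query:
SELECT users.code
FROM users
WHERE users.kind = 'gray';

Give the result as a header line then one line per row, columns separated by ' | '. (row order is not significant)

After WHERE (2 rows):
users.code | users.kind
X2 | gray
Y2 | gray
After SELECT (2 rows):
users.code
X2
Y2

== RESULT ==
users.code
X2
Y2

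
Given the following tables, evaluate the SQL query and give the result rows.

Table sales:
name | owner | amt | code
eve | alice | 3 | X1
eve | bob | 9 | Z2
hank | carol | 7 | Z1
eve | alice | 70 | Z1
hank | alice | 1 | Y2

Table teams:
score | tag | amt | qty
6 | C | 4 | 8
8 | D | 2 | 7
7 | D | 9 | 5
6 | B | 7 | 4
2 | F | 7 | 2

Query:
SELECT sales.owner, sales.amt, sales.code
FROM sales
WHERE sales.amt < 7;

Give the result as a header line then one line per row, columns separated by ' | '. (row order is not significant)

== RESULT ==
sales.owner | sales.amt | sales.code
alice | 3 | X1
alice | 1 | Y2

Derivation:
After WHERE (2 rows):
sales.name | sales.owner | sales.amt | sales.code
eve | alice | 3 | X1
hank | alice | 1 | Y2
After SELECT (2 rows):
sales.owner | sales.amt | sales.code
alice | 3 | X1
alice | 1 | Y2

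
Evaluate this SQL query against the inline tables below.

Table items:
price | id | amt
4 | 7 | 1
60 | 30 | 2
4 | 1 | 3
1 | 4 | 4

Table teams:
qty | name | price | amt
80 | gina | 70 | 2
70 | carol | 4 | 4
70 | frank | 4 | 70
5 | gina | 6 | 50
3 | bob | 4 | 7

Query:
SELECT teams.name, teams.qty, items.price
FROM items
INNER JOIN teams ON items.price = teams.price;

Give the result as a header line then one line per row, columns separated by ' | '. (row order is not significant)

== RESULT ==
teams.name | teams.qty | items.price
carol | 70 | 4
frank | 70 | 4
bob | 3 | 4
carol | 70 | 4
frank | 70 | 4
bob | 3 | 4

Derivation:
After JOIN teams (6 rows):
items.price | items.id | items.amt | teams.qty | teams.name | teams.price | teams.amt
4 | 7 | 1 | 70 | carol | 4 | 4
4 | 7 | 1 | 70 | frank | 4 | 70
4 | 7 | 1 | 3 | bob | 4 | 7
4 | 1 | 3 | 70 | carol | 4 | 4
4 | 1 | 3 | 70 | frank | 4 | 70
4 | 1 | 3 | 3 | bob | 4 | 7
After SELECT (6 rows):
teams.name | teams.qty | items.price
carol | 70 | 4
frank | 70 | 4
bob | 3 | 4
carol | 70 | 4
frank | 70 | 4
bob | 3 | 4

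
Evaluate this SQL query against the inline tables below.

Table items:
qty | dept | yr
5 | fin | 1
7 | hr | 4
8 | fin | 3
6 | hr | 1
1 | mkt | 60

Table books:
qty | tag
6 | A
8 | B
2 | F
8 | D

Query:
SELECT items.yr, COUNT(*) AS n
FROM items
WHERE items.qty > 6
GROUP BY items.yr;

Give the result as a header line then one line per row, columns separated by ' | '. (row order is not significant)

After WHERE (2 rows):
items.qty | items.dept | items.yr
7 | hr | 4
8 | fin | 3
After GROUP BY (2 rows):
items.yr | n
4 | 1
3 | 1

== RESULT ==
items.yr | n
4 | 1
3 | 1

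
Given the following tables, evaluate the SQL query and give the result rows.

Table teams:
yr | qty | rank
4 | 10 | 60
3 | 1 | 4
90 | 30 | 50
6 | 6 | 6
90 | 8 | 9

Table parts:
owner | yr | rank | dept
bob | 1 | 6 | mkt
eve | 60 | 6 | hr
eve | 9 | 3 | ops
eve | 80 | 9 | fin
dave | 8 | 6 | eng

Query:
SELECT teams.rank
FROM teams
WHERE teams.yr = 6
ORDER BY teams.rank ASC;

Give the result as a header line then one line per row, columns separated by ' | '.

== RESULT ==
teams.rank
6

Derivation:
After WHERE (1 rows):
teams.yr | teams.qty | teams.rank
6 | 6 | 6
After SELECT (1 rows):
teams.rank
6
After ORDER BY (1 rows):
teams.rank
6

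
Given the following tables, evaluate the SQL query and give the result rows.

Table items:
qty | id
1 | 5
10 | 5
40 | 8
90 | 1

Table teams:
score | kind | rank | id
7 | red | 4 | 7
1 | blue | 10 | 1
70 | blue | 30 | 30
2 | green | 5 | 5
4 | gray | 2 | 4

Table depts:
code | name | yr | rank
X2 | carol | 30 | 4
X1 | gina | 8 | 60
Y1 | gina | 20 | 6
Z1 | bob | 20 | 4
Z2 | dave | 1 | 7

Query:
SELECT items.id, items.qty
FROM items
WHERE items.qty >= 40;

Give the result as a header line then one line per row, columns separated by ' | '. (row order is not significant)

== RESULT ==
items.id | items.qty
8 | 40
1 | 90

Derivation:
After WHERE (2 rows):
items.qty | items.id
40 | 8
90 | 1
After SELECT (2 rows):
items.id | items.qty
8 | 40
1 | 90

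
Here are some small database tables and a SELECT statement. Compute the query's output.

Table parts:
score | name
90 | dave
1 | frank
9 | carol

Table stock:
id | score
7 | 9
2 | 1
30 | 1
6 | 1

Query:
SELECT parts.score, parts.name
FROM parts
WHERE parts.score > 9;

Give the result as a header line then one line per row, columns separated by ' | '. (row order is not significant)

== RESULT ==
parts.score | parts.name
90 | dave

Derivation:
After WHERE (1 rows):
parts.score | parts.name
90 | dave
After SELECT (1 rows):
parts.score | parts.name
90 | dave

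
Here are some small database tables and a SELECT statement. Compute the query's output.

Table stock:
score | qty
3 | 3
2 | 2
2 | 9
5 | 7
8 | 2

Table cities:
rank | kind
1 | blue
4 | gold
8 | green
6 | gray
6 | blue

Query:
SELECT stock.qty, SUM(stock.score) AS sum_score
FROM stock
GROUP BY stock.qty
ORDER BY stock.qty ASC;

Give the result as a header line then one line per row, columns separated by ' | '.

After GROUP BY (4 rows):
stock.qty | sum_score
3 | 3
2 | 10
9 | 2
7 | 5
After ORDER BY (4 rows):
stock.qty | sum_score
2 | 10
3 | 3
7 | 5
9 | 2

== RESULT ==
stock.qty | sum_score
2 | 10
3 | 3
7 | 5
9 | 2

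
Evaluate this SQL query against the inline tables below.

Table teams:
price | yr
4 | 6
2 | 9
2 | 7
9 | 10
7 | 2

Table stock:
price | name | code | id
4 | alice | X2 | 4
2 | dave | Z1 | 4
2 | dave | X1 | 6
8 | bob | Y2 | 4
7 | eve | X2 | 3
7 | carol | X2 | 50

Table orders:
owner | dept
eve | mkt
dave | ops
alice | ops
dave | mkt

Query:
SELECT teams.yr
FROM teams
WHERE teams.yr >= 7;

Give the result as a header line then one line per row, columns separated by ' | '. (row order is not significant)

After WHERE (3 rows):
teams.price | teams.yr
2 | 9
2 | 7
9 | 10
After SELECT (3 rows):
teams.yr
9
7
10

== RESULT ==
teams.yr
9
7
10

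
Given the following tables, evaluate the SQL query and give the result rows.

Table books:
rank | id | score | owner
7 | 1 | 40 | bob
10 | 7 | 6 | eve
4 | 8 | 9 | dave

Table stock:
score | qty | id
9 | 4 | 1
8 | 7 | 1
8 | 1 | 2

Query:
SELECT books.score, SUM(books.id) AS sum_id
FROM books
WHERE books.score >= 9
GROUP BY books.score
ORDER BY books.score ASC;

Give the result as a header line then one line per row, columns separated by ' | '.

After WHERE (2 rows):
books.rank | books.id | books.score | books.owner
7 | 1 | 40 | bob
4 | 8 | 9 | dave
After GROUP BY (2 rows):
books.score | sum_id
40 | 1
9 | 8
After ORDER BY (2 rows):
books.score | sum_id
9 | 8
40 | 1

== RESULT ==
books.score | sum_id
9 | 8
40 | 1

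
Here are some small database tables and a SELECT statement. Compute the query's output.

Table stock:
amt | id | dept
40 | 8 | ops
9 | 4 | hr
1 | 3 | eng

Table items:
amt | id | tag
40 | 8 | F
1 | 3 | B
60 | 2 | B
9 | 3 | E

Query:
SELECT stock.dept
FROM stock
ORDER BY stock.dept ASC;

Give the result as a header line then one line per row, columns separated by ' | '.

After SELECT (3 rows):
stock.dept
ops
hr
eng
After ORDER BY (3 rows):
stock.dept
eng
hr
ops

== RESULT ==
stock.dept
eng
hr
ops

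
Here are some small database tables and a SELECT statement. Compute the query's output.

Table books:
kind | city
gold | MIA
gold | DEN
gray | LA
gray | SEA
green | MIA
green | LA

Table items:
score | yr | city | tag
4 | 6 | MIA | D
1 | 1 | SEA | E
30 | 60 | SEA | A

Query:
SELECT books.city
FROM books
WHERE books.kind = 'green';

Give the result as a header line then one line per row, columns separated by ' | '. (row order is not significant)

After WHERE (2 rows):
books.kind | books.city
green | MIA
green | LA
After SELECT (2 rows):
books.city
MIA
LA

== RESULT ==
books.city
MIA
LA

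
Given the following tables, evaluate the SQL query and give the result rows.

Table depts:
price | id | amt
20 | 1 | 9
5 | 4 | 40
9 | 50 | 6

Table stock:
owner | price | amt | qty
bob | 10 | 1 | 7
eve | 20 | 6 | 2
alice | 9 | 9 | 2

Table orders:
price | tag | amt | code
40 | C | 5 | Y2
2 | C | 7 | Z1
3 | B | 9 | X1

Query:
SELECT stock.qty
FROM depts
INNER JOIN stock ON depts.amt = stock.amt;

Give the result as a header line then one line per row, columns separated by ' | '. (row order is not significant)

== RESULT ==
stock.qty
2
2

Derivation:
After JOIN stock (2 rows):
depts.price | depts.id | depts.amt | stock.owner | stock.price | stock.amt | stock.qty
20 | 1 | 9 | alice | 9 | 9 | 2
9 | 50 | 6 | eve | 20 | 6 | 2
After SELECT (2 rows):
stock.qty
2
2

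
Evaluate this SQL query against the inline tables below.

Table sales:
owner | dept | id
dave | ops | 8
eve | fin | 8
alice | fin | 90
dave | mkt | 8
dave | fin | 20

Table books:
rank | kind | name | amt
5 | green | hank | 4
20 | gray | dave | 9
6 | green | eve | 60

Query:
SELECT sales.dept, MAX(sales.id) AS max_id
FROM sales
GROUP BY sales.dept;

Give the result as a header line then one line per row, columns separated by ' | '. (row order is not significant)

After GROUP BY (3 rows):
sales.dept | max_id
ops | 8
fin | 90
mkt | 8

== RESULT ==
sales.dept | max_id
ops | 8
fin | 90
mkt | 8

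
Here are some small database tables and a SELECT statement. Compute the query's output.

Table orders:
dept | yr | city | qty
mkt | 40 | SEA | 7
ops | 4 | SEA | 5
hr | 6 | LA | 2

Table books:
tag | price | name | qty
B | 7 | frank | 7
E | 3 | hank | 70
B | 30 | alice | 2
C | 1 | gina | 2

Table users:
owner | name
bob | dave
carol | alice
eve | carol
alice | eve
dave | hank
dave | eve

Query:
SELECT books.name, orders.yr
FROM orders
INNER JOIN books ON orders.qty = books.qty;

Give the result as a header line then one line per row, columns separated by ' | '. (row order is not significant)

== RESULT ==
books.name | orders.yr
frank | 40
alice | 6
gina | 6

Derivation:
After JOIN books (3 rows):
orders.dept | orders.yr | orders.city | orders.qty | books.tag | books.price | books.name | books.qty
mkt | 40 | SEA | 7 | B | 7 | frank | 7
hr | 6 | LA | 2 | B | 30 | alice | 2
hr | 6 | LA | 2 | C | 1 | gina | 2
After SELECT (3 rows):
books.name | orders.yr
frank | 40
alice | 6
gina | 6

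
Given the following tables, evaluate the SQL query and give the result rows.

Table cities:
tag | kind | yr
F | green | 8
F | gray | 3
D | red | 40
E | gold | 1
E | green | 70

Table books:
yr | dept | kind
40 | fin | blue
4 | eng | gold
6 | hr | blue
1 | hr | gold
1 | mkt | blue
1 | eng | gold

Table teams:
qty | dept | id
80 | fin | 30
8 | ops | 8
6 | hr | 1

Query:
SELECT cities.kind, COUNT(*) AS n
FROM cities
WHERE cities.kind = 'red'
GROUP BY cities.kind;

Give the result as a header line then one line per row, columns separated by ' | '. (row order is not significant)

After WHERE (1 rows):
cities.tag | cities.kind | cities.yr
D | red | 40
After GROUP BY (1 rows):
cities.kind | n
red | 1

== RESULT ==
cities.kind | n
red | 1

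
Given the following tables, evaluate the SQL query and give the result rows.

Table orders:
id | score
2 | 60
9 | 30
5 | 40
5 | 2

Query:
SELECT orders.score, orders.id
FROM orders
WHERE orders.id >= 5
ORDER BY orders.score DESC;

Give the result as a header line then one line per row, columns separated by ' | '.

== RESULT ==
orders.score | orders.id
40 | 5
30 | 9
2 | 5

Derivation:
After WHERE (3 rows):
orders.id | orders.score
9 | 30
5 | 40
5 | 2
After SELECT (3 rows):
orders.score | orders.id
30 | 9
40 | 5
2 | 5
After ORDER BY (3 rows):
orders.score | orders.id
40 | 5
30 | 9
2 | 5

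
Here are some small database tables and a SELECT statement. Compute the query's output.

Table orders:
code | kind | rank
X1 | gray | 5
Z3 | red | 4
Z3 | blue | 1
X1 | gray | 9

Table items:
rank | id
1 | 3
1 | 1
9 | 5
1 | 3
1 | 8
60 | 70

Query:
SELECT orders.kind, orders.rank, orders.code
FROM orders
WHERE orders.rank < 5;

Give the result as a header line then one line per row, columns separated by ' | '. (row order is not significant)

After WHERE (2 rows):
orders.code | orders.kind | orders.rank
Z3 | red | 4
Z3 | blue | 1
After SELECT (2 rows):
orders.kind | orders.rank | orders.code
red | 4 | Z3
blue | 1 | Z3

== RESULT ==
orders.kind | orders.rank | orders.code
red | 4 | Z3
blue | 1 | Z3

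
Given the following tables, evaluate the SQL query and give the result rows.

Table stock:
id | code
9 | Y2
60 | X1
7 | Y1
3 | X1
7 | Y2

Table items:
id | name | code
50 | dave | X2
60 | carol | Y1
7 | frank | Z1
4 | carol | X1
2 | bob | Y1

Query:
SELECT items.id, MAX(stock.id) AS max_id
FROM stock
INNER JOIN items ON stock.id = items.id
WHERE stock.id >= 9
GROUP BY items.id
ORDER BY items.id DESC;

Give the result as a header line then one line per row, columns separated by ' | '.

== RESULT ==
items.id | max_id
60 | 60

Derivation:
After JOIN items (3 rows):
stock.id | stock.code | items.id | items.name | items.code
60 | X1 | 60 | carol | Y1
7 | Y1 | 7 | frank | Z1
7 | Y2 | 7 | frank | Z1
After WHERE (1 rows):
stock.id | stock.code | items.id | items.name | items.code
60 | X1 | 60 | carol | Y1
After GROUP BY (1 rows):
items.id | max_id
60 | 60
After ORDER BY (1 rows):
items.id | max_id
60 | 60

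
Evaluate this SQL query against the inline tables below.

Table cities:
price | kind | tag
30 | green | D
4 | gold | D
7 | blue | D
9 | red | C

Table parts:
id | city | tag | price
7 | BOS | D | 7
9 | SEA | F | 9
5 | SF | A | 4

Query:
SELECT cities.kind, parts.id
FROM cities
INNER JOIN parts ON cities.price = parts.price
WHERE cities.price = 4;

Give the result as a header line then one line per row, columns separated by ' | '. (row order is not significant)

After JOIN parts (3 rows):
cities.price | cities.kind | cities.tag | parts.id | parts.city | parts.tag | parts.price
4 | gold | D | 5 | SF | A | 4
7 | blue | D | 7 | BOS | D | 7
9 | red | C | 9 | SEA | F | 9
After WHERE (1 rows):
cities.price | cities.kind | cities.tag | parts.id | parts.city | parts.tag | parts.price
4 | gold | D | 5 | SF | A | 4
After SELECT (1 rows):
cities.kind | parts.id
gold | 5

== RESULT ==
cities.kind | parts.id
gold | 5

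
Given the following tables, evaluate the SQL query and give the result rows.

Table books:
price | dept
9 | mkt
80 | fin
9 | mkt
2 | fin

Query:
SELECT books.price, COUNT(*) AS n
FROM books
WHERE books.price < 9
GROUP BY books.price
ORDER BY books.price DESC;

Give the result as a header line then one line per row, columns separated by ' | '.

== RESULT ==
books.price | n
2 | 1

Derivation:
After WHERE (1 rows):
books.price | books.dept
2 | fin
After GROUP BY (1 rows):
books.price | n
2 | 1
After ORDER BY (1 rows):
books.price | n
2 | 1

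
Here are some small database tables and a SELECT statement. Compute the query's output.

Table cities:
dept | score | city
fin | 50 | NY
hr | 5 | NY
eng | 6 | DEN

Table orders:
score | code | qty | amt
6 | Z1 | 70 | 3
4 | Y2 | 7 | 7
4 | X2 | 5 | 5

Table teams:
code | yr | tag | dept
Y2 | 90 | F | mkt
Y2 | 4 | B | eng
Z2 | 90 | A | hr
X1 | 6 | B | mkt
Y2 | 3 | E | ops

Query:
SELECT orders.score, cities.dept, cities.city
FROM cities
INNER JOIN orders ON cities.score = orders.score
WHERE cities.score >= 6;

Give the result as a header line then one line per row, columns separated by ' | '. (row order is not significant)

== RESULT ==
orders.score | cities.dept | cities.city
6 | eng | DEN

Derivation:
After JOIN orders (1 rows):
cities.dept | cities.score | cities.city | orders.score | orders.code | orders.qty | orders.amt
eng | 6 | DEN | 6 | Z1 | 70 | 3
After WHERE (1 rows):
cities.dept | cities.score | cities.city | orders.score | orders.code | orders.qty | orders.amt
eng | 6 | DEN | 6 | Z1 | 70 | 3
After SELECT (1 rows):
orders.score | cities.dept | cities.city
6 | eng | DEN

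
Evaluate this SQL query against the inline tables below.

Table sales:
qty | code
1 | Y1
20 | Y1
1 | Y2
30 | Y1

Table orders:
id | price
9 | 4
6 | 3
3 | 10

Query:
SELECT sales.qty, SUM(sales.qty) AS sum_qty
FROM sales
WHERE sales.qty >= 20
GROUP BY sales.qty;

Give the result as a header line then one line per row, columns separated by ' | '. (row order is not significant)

After WHERE (2 rows):
sales.qty | sales.code
20 | Y1
30 | Y1
After GROUP BY (2 rows):
sales.qty | sum_qty
20 | 20
30 | 30

== RESULT ==
sales.qty | sum_qty
20 | 20
30 | 30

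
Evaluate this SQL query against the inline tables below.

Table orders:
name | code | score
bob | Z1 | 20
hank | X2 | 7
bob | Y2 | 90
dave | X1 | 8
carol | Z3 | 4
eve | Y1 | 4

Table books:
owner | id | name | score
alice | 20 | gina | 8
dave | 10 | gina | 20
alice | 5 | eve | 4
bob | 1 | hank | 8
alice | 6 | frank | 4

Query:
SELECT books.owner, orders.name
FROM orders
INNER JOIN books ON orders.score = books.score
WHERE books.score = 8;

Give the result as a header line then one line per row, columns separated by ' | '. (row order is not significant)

== RESULT ==
books.owner | orders.name
alice | dave
bob | dave

Derivation:
After JOIN books (7 rows):
orders.name | orders.code | orders.score | books.owner | books.id | books.name | books.score
bob | Z1 | 20 | dave | 10 | gina | 20
dave | X1 | 8 | alice | 20 | gina | 8
dave | X1 | 8 | bob | 1 | hank | 8
carol | Z3 | 4 | alice | 5 | eve | 4
carol | Z3 | 4 | alice | 6 | frank | 4
eve | Y1 | 4 | alice | 5 | eve | 4
eve | Y1 | 4 | alice | 6 | frank | 4
After WHERE (2 rows):
orders.name | orders.code | orders.score | books.owner | books.id | books.name | books.score
dave | X1 | 8 | alice | 20 | gina | 8
dave | X1 | 8 | bob | 1 | hank | 8
After SELECT (2 rows):
books.owner | orders.name
alice | dave
bob | dave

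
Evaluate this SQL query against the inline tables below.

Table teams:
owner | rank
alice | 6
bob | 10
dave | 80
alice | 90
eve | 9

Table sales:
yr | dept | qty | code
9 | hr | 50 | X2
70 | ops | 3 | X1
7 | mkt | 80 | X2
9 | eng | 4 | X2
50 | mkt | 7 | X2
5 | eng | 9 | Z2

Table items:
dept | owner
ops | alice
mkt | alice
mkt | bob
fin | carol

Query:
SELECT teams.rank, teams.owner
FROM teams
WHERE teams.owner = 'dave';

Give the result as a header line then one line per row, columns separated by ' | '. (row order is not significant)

== RESULT ==
teams.rank | teams.owner
80 | dave

Derivation:
After WHERE (1 rows):
teams.owner | teams.rank
dave | 80
After SELECT (1 rows):
teams.rank | teams.owner
80 | dave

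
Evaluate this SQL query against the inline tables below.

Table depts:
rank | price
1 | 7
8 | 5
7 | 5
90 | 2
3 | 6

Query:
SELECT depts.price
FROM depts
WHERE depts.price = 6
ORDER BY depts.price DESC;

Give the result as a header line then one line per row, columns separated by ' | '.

== RESULT ==
depts.price
6

Derivation:
After WHERE (1 rows):
depts.rank | depts.price
3 | 6
After SELECT (1 rows):
depts.price
6
After ORDER BY (1 rows):
depts.price
6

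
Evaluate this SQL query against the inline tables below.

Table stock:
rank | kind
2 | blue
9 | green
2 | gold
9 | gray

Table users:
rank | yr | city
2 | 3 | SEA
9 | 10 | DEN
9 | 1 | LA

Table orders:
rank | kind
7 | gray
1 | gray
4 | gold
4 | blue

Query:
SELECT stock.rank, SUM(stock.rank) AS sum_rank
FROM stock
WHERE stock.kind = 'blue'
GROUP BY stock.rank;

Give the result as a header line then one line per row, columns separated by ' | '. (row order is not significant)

== RESULT ==
stock.rank | sum_rank
2 | 2

Derivation:
After WHERE (1 rows):
stock.rank | stock.kind
2 | blue
After GROUP BY (1 rows):
stock.rank | sum_rank
2 | 2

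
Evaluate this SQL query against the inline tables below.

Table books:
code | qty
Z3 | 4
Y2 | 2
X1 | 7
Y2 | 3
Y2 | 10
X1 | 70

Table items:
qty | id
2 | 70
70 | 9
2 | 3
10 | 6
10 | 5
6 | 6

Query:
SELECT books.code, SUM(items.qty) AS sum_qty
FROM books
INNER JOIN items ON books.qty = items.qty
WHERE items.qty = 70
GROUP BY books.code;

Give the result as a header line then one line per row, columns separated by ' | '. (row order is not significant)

== RESULT ==
books.code | sum_qty
X1 | 70

Derivation:
After JOIN items (5 rows):
books.code | books.qty | items.qty | items.id
Y2 | 2 | 2 | 70
Y2 | 2 | 2 | 3
Y2 | 10 | 10 | 6
Y2 | 10 | 10 | 5
X1 | 70 | 70 | 9
After WHERE (1 rows):
books.code | books.qty | items.qty | items.id
X1 | 70 | 70 | 9
After GROUP BY (1 rows):
books.code | sum_qty
X1 | 70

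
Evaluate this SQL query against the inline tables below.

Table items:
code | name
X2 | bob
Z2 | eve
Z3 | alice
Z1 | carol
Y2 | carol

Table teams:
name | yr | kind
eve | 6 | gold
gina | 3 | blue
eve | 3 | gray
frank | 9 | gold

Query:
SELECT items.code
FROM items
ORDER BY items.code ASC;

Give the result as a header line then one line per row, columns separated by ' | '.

== RESULT ==
items.code
X2
Y2
Z1
Z2
Z3

Derivation:
After SELECT (5 rows):
items.code
X2
Z2
Z3
Z1
Y2
After ORDER BY (5 rows):
items.code
X2
Y2
Z1
Z2
Z3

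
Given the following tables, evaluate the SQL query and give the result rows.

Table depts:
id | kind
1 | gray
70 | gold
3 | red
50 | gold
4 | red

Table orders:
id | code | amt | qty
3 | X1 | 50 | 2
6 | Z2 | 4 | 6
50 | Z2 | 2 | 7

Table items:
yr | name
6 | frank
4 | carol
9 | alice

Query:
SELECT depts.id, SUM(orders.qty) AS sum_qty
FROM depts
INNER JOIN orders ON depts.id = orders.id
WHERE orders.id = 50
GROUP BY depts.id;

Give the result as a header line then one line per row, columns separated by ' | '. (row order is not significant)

== RESULT ==
depts.id | sum_qty
50 | 7

Derivation:
After JOIN orders (2 rows):
depts.id | depts.kind | orders.id | orders.code | orders.amt | orders.qty
3 | red | 3 | X1 | 50 | 2
50 | gold | 50 | Z2 | 2 | 7
After WHERE (1 rows):
depts.id | depts.kind | orders.id | orders.code | orders.amt | orders.qty
50 | gold | 50 | Z2 | 2 | 7
After GROUP BY (1 rows):
depts.id | sum_qty
50 | 7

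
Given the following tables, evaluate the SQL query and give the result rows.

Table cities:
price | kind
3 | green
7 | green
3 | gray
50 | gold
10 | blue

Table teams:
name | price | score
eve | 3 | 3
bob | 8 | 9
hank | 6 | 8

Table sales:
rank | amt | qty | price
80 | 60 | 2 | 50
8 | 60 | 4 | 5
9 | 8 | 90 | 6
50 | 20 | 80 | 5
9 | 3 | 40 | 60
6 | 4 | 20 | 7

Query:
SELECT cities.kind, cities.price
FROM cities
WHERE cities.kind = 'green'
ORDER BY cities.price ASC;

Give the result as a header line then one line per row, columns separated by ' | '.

== RESULT ==
cities.kind | cities.price
green | 3
green | 7

Derivation:
After WHERE (2 rows):
cities.price | cities.kind
3 | green
7 | green
After SELECT (2 rows):
cities.kind | cities.price
green | 3
green | 7
After ORDER BY (2 rows):
cities.kind | cities.price
green | 3
green | 7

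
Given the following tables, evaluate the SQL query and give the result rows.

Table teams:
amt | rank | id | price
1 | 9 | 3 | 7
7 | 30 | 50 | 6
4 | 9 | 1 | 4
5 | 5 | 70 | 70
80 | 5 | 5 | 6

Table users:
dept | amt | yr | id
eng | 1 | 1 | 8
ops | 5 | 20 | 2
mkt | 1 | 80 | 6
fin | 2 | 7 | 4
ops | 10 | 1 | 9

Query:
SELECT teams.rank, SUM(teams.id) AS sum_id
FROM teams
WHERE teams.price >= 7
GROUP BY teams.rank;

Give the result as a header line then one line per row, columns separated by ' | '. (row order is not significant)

After WHERE (2 rows):
teams.amt | teams.rank | teams.id | teams.price
1 | 9 | 3 | 7
5 | 5 | 70 | 70
After GROUP BY (2 rows):
teams.rank | sum_id
9 | 3
5 | 70

== RESULT ==
teams.rank | sum_id
9 | 3
5 | 70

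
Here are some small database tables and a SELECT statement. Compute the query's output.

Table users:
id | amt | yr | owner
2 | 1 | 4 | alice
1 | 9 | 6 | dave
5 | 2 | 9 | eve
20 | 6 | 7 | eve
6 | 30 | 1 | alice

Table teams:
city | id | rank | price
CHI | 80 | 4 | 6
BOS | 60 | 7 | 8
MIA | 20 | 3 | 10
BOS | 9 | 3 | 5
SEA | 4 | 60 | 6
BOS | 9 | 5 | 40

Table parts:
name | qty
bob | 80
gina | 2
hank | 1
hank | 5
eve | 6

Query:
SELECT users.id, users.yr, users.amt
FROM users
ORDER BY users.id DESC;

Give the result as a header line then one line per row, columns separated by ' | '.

== RESULT ==
users.id | users.yr | users.amt
20 | 7 | 6
6 | 1 | 30
5 | 9 | 2
2 | 4 | 1
1 | 6 | 9

Derivation:
After SELECT (5 rows):
users.id | users.yr | users.amt
2 | 4 | 1
1 | 6 | 9
5 | 9 | 2
20 | 7 | 6
6 | 1 | 30
After ORDER BY (5 rows):
users.id | users.yr | users.amt
20 | 7 | 6
6 | 1 | 30
5 | 9 | 2
2 | 4 | 1
1 | 6 | 9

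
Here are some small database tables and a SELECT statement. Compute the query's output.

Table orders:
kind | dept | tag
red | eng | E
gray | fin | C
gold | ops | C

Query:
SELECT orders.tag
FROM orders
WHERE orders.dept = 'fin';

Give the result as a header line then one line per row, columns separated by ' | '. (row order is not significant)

== RESULT ==
orders.tag
C

Derivation:
After WHERE (1 rows):
orders.kind | orders.dept | orders.tag
gray | fin | C
After SELECT (1 rows):
orders.tag
C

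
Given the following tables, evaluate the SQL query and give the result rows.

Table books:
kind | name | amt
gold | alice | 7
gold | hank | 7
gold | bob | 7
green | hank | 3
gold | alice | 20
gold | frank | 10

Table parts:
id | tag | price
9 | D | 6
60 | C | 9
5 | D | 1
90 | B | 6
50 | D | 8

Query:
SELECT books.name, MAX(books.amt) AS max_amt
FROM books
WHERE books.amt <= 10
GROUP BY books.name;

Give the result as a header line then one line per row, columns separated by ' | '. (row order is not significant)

After WHERE (5 rows):
books.kind | books.name | books.amt
gold | alice | 7
gold | hank | 7
gold | bob | 7
green | hank | 3
gold | frank | 10
After GROUP BY (4 rows):
books.name | max_amt
alice | 7
hank | 7
bob | 7
frank | 10

== RESULT ==
books.name | max_amt
alice | 7
hank | 7
bob | 7
frank | 10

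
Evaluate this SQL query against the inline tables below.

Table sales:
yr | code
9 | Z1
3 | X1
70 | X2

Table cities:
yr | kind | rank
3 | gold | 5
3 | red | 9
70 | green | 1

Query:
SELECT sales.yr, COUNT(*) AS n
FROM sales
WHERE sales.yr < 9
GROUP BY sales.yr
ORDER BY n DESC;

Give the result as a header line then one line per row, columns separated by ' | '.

After WHERE (1 rows):
sales.yr | sales.code
3 | X1
After GROUP BY (1 rows):
sales.yr | n
3 | 1
After ORDER BY (1 rows):
sales.yr | n
3 | 1

== RESULT ==
sales.yr | n
3 | 1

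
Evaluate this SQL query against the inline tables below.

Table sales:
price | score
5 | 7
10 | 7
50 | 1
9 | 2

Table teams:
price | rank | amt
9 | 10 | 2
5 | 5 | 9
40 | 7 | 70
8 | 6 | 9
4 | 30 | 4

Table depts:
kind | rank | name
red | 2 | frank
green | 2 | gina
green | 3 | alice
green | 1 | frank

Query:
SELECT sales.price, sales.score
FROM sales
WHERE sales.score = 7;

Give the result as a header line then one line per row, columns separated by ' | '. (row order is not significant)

== RESULT ==
sales.price | sales.score
5 | 7
10 | 7

Derivation:
After WHERE (2 rows):
sales.price | sales.score
5 | 7
10 | 7
After SELECT (2 rows):
sales.price | sales.score
5 | 7
10 | 7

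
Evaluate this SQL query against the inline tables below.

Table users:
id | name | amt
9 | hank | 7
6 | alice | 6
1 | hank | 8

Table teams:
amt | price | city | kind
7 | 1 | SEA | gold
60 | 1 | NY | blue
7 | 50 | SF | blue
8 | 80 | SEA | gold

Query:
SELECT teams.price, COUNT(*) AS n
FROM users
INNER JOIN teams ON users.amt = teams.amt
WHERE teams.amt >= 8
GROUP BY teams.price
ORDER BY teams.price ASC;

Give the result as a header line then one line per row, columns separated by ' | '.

== RESULT ==
teams.price | n
80 | 1

Derivation:
After JOIN teams (3 rows):
users.id | users.name | users.amt | teams.amt | teams.price | teams.city | teams.kind
9 | hank | 7 | 7 | 1 | SEA | gold
9 | hank | 7 | 7 | 50 | SF | blue
1 | hank | 8 | 8 | 80 | SEA | gold
After WHERE (1 rows):
users.id | users.name | users.amt | teams.amt | teams.price | teams.city | teams.kind
1 | hank | 8 | 8 | 80 | SEA | gold
After GROUP BY (1 rows):
teams.price | n
80 | 1
After ORDER BY (1 rows):
teams.price | n
80 | 1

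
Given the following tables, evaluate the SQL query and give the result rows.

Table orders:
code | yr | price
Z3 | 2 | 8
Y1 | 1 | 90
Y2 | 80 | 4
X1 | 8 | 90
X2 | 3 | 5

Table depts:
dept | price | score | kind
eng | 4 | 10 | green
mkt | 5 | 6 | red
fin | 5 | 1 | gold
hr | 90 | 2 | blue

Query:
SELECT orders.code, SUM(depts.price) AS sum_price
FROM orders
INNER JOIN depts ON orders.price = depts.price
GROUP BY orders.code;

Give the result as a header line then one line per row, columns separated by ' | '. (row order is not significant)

== RESULT ==
orders.code | sum_price
Y1 | 90
Y2 | 4
X1 | 90
X2 | 10

Derivation:
After JOIN depts (5 rows):
orders.code | orders.yr | orders.price | depts.dept | depts.price | depts.score | depts.kind
Y1 | 1 | 90 | hr | 90 | 2 | blue
Y2 | 80 | 4 | eng | 4 | 10 | green
X1 | 8 | 90 | hr | 90 | 2 | blue
X2 | 3 | 5 | mkt | 5 | 6 | red
X2 | 3 | 5 | fin | 5 | 1 | gold
After GROUP BY (4 rows):
orders.code | sum_price
Y1 | 90
Y2 | 4
X1 | 90
X2 | 10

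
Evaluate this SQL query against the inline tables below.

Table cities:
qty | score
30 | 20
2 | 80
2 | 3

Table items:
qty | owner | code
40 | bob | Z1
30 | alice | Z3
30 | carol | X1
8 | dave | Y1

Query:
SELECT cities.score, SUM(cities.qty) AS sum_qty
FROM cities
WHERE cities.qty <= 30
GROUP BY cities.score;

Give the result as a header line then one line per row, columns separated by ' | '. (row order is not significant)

After WHERE (3 rows):
cities.qty | cities.score
30 | 20
2 | 80
2 | 3
After GROUP BY (3 rows):
cities.score | sum_qty
20 | 30
80 | 2
3 | 2

== RESULT ==
cities.score | sum_qty
20 | 30
80 | 2
3 | 2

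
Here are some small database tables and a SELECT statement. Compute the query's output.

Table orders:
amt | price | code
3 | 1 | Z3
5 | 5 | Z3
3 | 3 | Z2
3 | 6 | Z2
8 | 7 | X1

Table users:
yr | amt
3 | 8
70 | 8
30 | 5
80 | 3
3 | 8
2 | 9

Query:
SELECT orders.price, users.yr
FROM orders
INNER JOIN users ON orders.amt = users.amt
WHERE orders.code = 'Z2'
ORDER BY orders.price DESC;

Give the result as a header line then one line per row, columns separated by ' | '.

== RESULT ==
orders.price | users.yr
6 | 80
3 | 80

Derivation:
After JOIN users (7 rows):
orders.amt | orders.price | orders.code | users.yr | users.amt
3 | 1 | Z3 | 80 | 3
5 | 5 | Z3 | 30 | 5
3 | 3 | Z2 | 80 | 3
3 | 6 | Z2 | 80 | 3
8 | 7 | X1 | 3 | 8
8 | 7 | X1 | 70 | 8
8 | 7 | X1 | 3 | 8
After WHERE (2 rows):
orders.amt | orders.price | orders.code | users.yr | users.amt
3 | 3 | Z2 | 80 | 3
3 | 6 | Z2 | 80 | 3
After SELECT (2 rows):
orders.price | users.yr
3 | 80
6 | 80
After ORDER BY (2 rows):
orders.price | users.yr
6 | 80
3 | 80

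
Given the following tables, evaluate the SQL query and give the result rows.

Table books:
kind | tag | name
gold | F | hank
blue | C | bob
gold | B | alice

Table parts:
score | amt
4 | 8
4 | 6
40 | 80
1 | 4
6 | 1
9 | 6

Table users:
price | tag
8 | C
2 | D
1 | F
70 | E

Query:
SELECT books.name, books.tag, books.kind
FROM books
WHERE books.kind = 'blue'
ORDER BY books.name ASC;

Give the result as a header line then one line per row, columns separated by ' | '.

== RESULT ==
books.name | books.tag | books.kind
bob | C | blue

Derivation:
After WHERE (1 rows):
books.kind | books.tag | books.name
blue | C | bob
After SELECT (1 rows):
books.name | books.tag | books.kind
bob | C | blue
After ORDER BY (1 rows):
books.name | books.tag | books.kind
bob | C | blue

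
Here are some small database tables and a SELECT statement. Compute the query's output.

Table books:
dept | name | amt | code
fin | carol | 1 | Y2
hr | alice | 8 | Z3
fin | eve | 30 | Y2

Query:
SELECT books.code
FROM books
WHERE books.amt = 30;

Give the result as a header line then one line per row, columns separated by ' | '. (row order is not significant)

== RESULT ==
books.code
Y2

Derivation:
After WHERE (1 rows):
books.dept | books.name | books.amt | books.code
fin | eve | 30 | Y2
After SELECT (1 rows):
books.code
Y2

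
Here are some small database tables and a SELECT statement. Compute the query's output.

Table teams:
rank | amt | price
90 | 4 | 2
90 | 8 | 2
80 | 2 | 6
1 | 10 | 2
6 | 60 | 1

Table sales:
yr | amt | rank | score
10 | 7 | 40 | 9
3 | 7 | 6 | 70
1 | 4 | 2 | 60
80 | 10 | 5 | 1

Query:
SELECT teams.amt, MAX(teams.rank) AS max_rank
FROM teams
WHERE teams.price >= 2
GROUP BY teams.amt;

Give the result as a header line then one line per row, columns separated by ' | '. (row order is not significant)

After WHERE (4 rows):
teams.rank | teams.amt | teams.price
90 | 4 | 2
90 | 8 | 2
80 | 2 | 6
1 | 10 | 2
After GROUP BY (4 rows):
teams.amt | max_rank
4 | 90
8 | 90
2 | 80
10 | 1

== RESULT ==
teams.amt | max_rank
4 | 90
8 | 90
2 | 80
10 | 1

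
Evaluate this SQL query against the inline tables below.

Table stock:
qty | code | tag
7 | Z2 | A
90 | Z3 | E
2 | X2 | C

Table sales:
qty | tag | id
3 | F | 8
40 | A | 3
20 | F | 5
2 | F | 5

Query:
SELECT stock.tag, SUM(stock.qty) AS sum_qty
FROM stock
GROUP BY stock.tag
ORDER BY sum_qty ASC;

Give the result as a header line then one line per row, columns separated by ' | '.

== RESULT ==
stock.tag | sum_qty
C | 2
A | 7
E | 90

Derivation:
After GROUP BY (3 rows):
stock.tag | sum_qty
A | 7
E | 90
C | 2
After ORDER BY (3 rows):
stock.tag | sum_qty
C | 2
A | 7
E | 90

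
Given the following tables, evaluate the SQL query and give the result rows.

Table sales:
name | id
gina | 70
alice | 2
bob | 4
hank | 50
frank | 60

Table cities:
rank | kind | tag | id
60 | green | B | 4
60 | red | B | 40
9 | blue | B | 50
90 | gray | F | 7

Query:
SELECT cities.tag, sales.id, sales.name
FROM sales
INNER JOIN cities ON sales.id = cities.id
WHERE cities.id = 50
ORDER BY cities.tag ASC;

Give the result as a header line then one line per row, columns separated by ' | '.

After JOIN cities (2 rows):
sales.name | sales.id | cities.rank | cities.kind | cities.tag | cities.id
bob | 4 | 60 | green | B | 4
hank | 50 | 9 | blue | B | 50
After WHERE (1 rows):
sales.name | sales.id | cities.rank | cities.kind | cities.tag | cities.id
hank | 50 | 9 | blue | B | 50
After SELECT (1 rows):
cities.tag | sales.id | sales.name
B | 50 | hank
After ORDER BY (1 rows):
cities.tag | sales.id | sales.name
B | 50 | hank

== RESULT ==
cities.tag | sales.id | sales.name
B | 50 | hank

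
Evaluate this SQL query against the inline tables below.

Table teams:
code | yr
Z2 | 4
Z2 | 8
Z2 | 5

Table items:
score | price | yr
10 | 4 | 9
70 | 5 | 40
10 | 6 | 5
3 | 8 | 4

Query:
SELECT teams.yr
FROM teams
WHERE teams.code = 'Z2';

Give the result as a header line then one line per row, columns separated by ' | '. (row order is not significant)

After WHERE (3 rows):
teams.code | teams.yr
Z2 | 4
Z2 | 8
Z2 | 5
After SELECT (3 rows):
teams.yr
4
8
5

== RESULT ==
teams.yr
4
8
5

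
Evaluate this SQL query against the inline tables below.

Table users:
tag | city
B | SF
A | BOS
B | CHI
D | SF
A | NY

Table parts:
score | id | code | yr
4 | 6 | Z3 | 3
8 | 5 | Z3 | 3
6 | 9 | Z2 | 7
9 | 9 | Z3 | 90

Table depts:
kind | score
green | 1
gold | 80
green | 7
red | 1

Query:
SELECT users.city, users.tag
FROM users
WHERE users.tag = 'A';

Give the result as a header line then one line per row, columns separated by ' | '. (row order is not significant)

After WHERE (2 rows):
users.tag | users.city
A | BOS
A | NY
After SELECT (2 rows):
users.city | users.tag
BOS | A
NY | A

== RESULT ==
users.city | users.tag
BOS | A
NY | A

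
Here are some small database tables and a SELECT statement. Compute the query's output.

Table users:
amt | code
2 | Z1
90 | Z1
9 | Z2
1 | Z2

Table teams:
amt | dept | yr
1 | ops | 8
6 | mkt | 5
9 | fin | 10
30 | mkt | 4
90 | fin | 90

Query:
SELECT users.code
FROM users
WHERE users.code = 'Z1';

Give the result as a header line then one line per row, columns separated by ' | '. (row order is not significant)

== RESULT ==
users.code
Z1
Z1

Derivation:
After WHERE (2 rows):
users.amt | users.code
2 | Z1
90 | Z1
After SELECT (2 rows):
users.code
Z1
Z1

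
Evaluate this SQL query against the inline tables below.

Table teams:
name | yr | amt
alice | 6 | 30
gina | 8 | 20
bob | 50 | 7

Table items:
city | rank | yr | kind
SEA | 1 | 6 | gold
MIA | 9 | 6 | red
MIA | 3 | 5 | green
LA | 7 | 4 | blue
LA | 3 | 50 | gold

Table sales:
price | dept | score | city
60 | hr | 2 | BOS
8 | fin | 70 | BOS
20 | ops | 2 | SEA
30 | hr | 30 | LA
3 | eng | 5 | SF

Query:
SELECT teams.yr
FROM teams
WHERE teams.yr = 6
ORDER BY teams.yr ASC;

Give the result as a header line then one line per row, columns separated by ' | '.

After WHERE (1 rows):
teams.name | teams.yr | teams.amt
alice | 6 | 30
After SELECT (1 rows):
teams.yr
6
After ORDER BY (1 rows):
teams.yr
6

== RESULT ==
teams.yr
6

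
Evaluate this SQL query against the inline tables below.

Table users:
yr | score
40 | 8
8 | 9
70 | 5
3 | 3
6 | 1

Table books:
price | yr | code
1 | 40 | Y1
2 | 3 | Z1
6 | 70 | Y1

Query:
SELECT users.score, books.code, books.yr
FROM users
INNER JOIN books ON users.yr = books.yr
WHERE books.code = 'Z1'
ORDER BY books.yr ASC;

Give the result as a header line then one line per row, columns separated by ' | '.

== RESULT ==
users.score | books.code | books.yr
3 | Z1 | 3

Derivation:
After JOIN books (3 rows):
users.yr | users.score | books.price | books.yr | books.code
40 | 8 | 1 | 40 | Y1
70 | 5 | 6 | 70 | Y1
3 | 3 | 2 | 3 | Z1
After WHERE (1 rows):
users.yr | users.score | books.price | books.yr | books.code
3 | 3 | 2 | 3 | Z1
After SELECT (1 rows):
users.score | books.code | books.yr
3 | Z1 | 3
After ORDER BY (1 rows):
users.score | books.code | books.yr
3 | Z1 | 3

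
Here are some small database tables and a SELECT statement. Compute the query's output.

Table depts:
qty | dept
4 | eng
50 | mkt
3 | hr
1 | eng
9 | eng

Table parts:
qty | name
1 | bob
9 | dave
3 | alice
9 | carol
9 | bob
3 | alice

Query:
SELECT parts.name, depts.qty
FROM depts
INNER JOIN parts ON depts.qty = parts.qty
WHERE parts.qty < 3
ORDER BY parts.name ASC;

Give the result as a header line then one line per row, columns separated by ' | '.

== RESULT ==
parts.name | depts.qty
bob | 1

Derivation:
After JOIN parts (6 rows):
depts.qty | depts.dept | parts.qty | parts.name
3 | hr | 3 | alice
3 | hr | 3 | alice
1 | eng | 1 | bob
9 | eng | 9 | dave
9 | eng | 9 | carol
9 | eng | 9 | bob
After WHERE (1 rows):
depts.qty | depts.dept | parts.qty | parts.name
1 | eng | 1 | bob
After SELECT (1 rows):
parts.name | depts.qty
bob | 1
After ORDER BY (1 rows):
parts.name | depts.qty
bob | 1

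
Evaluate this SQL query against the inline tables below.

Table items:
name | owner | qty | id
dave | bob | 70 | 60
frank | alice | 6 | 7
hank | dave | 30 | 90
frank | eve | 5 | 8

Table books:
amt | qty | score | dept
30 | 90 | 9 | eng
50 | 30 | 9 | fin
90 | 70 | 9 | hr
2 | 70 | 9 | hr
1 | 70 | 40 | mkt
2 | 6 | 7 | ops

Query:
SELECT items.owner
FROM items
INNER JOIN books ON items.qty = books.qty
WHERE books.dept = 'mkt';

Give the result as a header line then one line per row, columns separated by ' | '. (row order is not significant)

== RESULT ==
items.owner
bob

Derivation:
After JOIN books (5 rows):
items.name | items.owner | items.qty | items.id | books.amt | books.qty | books.score | books.dept
dave | bob | 70 | 60 | 90 | 70 | 9 | hr
dave | bob | 70 | 60 | 2 | 70 | 9 | hr
dave | bob | 70 | 60 | 1 | 70 | 40 | mkt
frank | alice | 6 | 7 | 2 | 6 | 7 | ops
hank | dave | 30 | 90 | 50 | 30 | 9 | fin
After WHERE (1 rows):
items.name | items.owner | items.qty | items.id | books.amt | books.qty | books.score | books.dept
dave | bob | 70 | 60 | 1 | 70 | 40 | mkt
After SELECT (1 rows):
items.owner
bob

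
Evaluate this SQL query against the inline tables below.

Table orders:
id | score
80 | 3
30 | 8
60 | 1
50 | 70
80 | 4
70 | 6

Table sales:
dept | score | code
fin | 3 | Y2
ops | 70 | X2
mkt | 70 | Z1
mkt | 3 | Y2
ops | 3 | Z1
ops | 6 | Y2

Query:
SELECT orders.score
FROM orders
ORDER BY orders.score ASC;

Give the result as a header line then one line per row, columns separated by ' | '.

== RESULT ==
orders.score
1
3
4
6
8
70

Derivation:
After SELECT (6 rows):
orders.score
3
8
1
70
4
6
After ORDER BY (6 rows):
orders.score
1
3
4
6
8
70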